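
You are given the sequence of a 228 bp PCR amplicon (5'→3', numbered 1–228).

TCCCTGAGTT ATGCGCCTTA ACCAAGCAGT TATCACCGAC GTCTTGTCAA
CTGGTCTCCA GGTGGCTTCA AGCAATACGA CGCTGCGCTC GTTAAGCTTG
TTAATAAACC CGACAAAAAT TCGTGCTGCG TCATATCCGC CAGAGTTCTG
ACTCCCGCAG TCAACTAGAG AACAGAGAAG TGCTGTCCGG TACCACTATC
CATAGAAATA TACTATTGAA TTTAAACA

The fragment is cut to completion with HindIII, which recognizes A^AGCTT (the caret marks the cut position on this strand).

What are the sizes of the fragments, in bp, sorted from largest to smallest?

134, 94 bp

The HindIII site (AAGCTT) starts at position 94.
HindIII cuts after the first base of each site, so after position 94.
Linear molecule, 1 cut → 2 fragments:
  1–94 → 94 bp
  95–228 → 134 bp
Sorted largest to smallest: 134, 94 bp.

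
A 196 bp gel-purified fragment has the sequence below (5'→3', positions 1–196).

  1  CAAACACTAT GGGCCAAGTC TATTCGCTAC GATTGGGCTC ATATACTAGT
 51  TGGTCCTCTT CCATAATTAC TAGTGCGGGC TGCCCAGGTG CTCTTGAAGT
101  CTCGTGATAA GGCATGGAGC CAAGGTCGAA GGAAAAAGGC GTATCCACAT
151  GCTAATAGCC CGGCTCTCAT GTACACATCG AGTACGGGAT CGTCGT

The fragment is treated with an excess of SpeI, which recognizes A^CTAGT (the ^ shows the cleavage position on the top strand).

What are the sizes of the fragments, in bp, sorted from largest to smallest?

127, 45, 24 bp

SpeI sites (ACTAGT) start at positions 45, 69.
SpeI cuts after the first base of each site, so after positions 45, 69.
Linear molecule, 2 cuts → 3 fragments:
  1–45 → 45 bp
  46–69 → 24 bp
  70–196 → 127 bp
Sorted largest to smallest: 127, 45, 24 bp.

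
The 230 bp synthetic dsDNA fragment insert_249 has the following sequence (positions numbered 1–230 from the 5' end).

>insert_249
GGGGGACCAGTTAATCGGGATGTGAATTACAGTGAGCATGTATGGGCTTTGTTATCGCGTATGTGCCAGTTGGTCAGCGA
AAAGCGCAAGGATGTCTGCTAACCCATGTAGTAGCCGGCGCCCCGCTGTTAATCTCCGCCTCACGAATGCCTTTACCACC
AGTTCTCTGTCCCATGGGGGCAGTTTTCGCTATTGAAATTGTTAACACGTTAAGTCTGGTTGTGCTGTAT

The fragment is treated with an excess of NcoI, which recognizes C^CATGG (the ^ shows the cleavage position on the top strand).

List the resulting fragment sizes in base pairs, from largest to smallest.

The NcoI site (CCATGG) starts at position 172.
NcoI cuts after the first base of each site, so after position 172.
Linear molecule, 1 cut → 2 fragments:
  1–172 → 172 bp
  173–230 → 58 bp
Sorted largest to smallest: 172, 58 bp.

172, 58 bp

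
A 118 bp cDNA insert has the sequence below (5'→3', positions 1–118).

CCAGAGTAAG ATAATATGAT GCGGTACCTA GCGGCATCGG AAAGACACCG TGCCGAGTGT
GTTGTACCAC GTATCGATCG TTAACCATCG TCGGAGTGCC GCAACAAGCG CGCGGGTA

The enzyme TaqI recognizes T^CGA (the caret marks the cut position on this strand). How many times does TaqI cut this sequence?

1

TCGA occurs starting at position 74.
TaqI cuts at 1 site.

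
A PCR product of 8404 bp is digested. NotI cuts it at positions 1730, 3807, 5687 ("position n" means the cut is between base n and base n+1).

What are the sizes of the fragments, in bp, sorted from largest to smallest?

Linear molecule, 3 cuts → 4 fragments:
  1730 − 0 = 1730 bp
  3807 − 1730 = 2077 bp
  5687 − 3807 = 1880 bp
  8404 − 5687 = 2717 bp
Sorted largest to smallest: 2717, 2077, 1880, 1730 bp.

2717, 2077, 1880, 1730 bp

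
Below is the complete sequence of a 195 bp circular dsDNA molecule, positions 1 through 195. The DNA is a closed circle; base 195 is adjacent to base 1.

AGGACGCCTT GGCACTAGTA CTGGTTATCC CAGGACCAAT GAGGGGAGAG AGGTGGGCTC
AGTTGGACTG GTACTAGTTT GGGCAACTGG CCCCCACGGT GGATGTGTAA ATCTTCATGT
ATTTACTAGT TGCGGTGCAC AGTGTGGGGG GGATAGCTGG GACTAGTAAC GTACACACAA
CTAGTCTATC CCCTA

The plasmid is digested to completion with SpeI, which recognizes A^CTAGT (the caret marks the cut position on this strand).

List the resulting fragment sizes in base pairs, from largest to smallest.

SpeI sites (ACTAGT) start at positions 14, 73, 125, 162, 180.
SpeI cuts after the first base of each site, so after positions 14, 73, 125, 162, 180.
Circular molecule, 5 cuts → 5 fragments:
  15–73 → 59 bp
  74–125 → 52 bp
  126–162 → 37 bp
  163–180 → 18 bp
  181–195 then 1–14 → 15 + 14 = 29 bp
Sorted largest to smallest: 59, 52, 37, 29, 18 bp.

59, 52, 37, 29, 18 bp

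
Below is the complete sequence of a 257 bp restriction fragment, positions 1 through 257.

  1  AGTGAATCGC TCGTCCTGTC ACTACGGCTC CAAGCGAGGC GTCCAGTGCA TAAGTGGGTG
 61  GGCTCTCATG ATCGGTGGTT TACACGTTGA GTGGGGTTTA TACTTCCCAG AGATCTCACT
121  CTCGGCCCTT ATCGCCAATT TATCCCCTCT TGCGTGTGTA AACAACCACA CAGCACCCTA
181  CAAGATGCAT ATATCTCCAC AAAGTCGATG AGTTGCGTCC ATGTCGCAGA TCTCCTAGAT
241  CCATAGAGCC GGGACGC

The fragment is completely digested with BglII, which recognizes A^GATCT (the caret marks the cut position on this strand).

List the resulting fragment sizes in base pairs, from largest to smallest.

117, 111, 29 bp

BglII sites (AGATCT) start at positions 111, 228.
BglII cuts after the first base of each site, so after positions 111, 228.
Linear molecule, 2 cuts → 3 fragments:
  1–111 → 111 bp
  112–228 → 117 bp
  229–257 → 29 bp
Sorted largest to smallest: 117, 111, 29 bp.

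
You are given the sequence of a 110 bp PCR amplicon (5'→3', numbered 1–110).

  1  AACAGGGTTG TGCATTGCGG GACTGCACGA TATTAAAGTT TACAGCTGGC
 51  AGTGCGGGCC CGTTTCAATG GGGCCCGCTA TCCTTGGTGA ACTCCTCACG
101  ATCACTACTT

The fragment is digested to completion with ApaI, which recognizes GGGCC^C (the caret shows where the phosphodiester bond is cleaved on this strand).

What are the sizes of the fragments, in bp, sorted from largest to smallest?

ApaI sites (GGGCCC) start at positions 56, 71.
ApaI cuts after base 5 of each site (before the last base), so after positions 60, 75.
Linear molecule, 2 cuts → 3 fragments:
  1–60 → 60 bp
  61–75 → 15 bp
  76–110 → 35 bp
Sorted largest to smallest: 60, 35, 15 bp.

60, 35, 15 bp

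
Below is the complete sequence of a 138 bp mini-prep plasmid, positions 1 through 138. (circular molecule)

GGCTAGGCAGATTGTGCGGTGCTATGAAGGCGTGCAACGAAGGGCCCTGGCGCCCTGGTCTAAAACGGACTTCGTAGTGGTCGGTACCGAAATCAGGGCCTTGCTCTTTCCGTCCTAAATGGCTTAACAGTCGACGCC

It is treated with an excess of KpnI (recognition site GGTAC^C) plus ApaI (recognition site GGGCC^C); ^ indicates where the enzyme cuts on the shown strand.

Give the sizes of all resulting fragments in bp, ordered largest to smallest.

The KpnI site (GGTACC) starts at position 83.
KpnI cuts after base 5 of each site (before the last base), so after position 87.
The ApaI site (GGGCCC) starts at position 42.
ApaI cuts after base 5 of each site (before the last base), so after position 46.
Combined cut positions: 46, 87.
Circular molecule, 2 cuts → 2 fragments:
  47–87 → 41 bp
  88–138 then 1–46 → 51 + 46 = 97 bp
Sorted largest to smallest: 97, 41 bp.

97, 41 bp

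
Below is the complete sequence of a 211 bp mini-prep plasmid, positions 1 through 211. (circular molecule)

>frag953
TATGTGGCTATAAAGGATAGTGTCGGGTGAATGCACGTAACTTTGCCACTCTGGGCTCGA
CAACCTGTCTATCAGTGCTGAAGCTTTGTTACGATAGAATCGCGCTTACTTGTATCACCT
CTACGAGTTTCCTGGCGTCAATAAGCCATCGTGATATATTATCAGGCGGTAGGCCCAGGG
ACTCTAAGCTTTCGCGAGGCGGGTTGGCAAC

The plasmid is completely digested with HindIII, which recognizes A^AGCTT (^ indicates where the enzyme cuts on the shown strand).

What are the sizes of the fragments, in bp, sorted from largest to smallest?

HindIII sites (AAGCTT) start at positions 81, 186.
HindIII cuts after the first base of each site, so after positions 81, 186.
Circular molecule, 2 cuts → 2 fragments:
  82–186 → 105 bp
  187–211 then 1–81 → 25 + 81 = 106 bp
Sorted largest to smallest: 106, 105 bp.

106, 105 bp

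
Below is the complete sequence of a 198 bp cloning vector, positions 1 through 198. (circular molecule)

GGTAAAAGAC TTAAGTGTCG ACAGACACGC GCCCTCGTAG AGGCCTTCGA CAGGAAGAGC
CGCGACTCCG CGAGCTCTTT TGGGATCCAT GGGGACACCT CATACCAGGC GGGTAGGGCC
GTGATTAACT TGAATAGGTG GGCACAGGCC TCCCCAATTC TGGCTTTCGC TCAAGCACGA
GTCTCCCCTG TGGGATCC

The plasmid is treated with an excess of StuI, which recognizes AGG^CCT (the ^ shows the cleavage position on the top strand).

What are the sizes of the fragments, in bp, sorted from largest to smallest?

StuI sites (AGGCCT) start at positions 41, 146.
StuI cuts after base 3 of each site, so after positions 43, 148.
Circular molecule, 2 cuts → 2 fragments:
  44–148 → 105 bp
  149–198 then 1–43 → 50 + 43 = 93 bp
Sorted largest to smallest: 105, 93 bp.

105, 93 bp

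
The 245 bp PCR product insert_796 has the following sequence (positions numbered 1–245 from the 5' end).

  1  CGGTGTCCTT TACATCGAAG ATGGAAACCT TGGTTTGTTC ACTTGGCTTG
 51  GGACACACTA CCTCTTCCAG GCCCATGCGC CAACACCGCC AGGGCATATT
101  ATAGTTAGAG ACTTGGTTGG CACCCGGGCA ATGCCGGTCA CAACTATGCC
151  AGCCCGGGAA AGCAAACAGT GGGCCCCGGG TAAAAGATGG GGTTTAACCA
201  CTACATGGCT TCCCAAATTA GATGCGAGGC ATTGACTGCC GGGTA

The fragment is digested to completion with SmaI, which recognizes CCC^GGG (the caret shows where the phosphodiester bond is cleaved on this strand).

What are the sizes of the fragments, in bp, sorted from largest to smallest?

SmaI sites (CCCGGG) start at positions 123, 153, 175.
SmaI cuts after base 3 of each site, so after positions 125, 155, 177.
Linear molecule, 3 cuts → 4 fragments:
  1–125 → 125 bp
  126–155 → 30 bp
  156–177 → 22 bp
  178–245 → 68 bp
Sorted largest to smallest: 125, 68, 30, 22 bp.

125, 68, 30, 22 bp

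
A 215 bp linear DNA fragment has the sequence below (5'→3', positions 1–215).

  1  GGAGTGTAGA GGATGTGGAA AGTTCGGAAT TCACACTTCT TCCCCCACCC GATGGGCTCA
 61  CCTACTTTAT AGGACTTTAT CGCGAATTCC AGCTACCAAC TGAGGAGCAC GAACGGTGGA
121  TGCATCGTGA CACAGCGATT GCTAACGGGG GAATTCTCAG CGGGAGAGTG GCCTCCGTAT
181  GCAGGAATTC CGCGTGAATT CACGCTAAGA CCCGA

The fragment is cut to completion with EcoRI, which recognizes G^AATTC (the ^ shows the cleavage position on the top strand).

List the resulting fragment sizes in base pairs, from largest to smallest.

EcoRI sites (GAATTC) start at positions 27, 84, 151, 185, 196.
EcoRI cuts after the first base of each site, so after positions 27, 84, 151, 185, 196.
Linear molecule, 5 cuts → 6 fragments:
  1–27 → 27 bp
  28–84 → 57 bp
  85–151 → 67 bp
  152–185 → 34 bp
  186–196 → 11 bp
  197–215 → 19 bp
Sorted largest to smallest: 67, 57, 34, 27, 19, 11 bp.

67, 57, 34, 27, 19, 11 bp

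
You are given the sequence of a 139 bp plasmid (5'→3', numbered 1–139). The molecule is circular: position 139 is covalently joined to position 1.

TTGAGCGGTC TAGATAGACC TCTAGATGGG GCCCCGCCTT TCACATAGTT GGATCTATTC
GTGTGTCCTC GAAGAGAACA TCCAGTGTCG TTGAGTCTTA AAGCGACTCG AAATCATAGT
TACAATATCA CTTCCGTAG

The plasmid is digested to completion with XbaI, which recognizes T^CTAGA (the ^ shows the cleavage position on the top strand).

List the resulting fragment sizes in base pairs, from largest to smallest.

XbaI sites (TCTAGA) start at positions 9, 21.
XbaI cuts after the first base of each site, so after positions 9, 21.
Circular molecule, 2 cuts → 2 fragments:
  10–21 → 12 bp
  22–139 then 1–9 → 118 + 9 = 127 bp
Sorted largest to smallest: 127, 12 bp.

127, 12 bp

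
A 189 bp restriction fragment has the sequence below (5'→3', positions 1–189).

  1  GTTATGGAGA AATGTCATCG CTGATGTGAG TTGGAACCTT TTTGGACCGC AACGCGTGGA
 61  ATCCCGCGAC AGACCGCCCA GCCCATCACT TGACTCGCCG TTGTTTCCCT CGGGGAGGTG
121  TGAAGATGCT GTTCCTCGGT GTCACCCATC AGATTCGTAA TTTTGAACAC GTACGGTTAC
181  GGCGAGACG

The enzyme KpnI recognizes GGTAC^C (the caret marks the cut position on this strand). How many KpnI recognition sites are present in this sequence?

No occurrence of GGTACC is present in the sequence.
KpnI does not cut: 0 sites.

0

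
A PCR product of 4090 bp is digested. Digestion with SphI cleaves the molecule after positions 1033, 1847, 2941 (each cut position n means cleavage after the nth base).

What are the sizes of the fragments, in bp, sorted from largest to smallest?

Linear molecule, 3 cuts → 4 fragments:
  1033 − 0 = 1033 bp
  1847 − 1033 = 814 bp
  2941 − 1847 = 1094 bp
  4090 − 2941 = 1149 bp
Sorted largest to smallest: 1149, 1094, 1033, 814 bp.

1149, 1094, 1033, 814 bp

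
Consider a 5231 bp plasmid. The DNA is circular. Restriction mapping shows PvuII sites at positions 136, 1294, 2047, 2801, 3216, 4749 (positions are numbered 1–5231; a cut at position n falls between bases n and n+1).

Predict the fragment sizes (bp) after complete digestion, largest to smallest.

Circular molecule, 6 cuts → 6 fragments:
  1294 − 136 = 1158 bp
  2047 − 1294 = 753 bp
  2801 − 2047 = 754 bp
  3216 − 2801 = 415 bp
  4749 − 3216 = 1533 bp
  wrap: 5231 − 4749 + 136 = 618 bp
Sorted largest to smallest: 1533, 1158, 754, 753, 618, 415 bp.

1533, 1158, 754, 753, 618, 415 bp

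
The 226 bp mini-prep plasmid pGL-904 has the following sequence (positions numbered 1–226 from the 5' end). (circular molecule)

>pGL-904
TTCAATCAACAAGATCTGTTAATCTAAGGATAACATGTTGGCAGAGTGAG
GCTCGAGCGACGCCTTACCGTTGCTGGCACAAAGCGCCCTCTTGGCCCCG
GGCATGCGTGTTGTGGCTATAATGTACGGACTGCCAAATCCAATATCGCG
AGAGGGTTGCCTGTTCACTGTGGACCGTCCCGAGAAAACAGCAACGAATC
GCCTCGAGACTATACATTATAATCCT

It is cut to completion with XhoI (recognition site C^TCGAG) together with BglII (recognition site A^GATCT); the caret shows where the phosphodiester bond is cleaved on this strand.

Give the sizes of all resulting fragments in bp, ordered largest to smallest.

XhoI sites (CTCGAG) start at positions 52, 203.
XhoI cuts after the first base of each site, so after positions 52, 203.
The BglII site (AGATCT) starts at position 12.
BglII cuts after the first base of each site, so after position 12.
Combined cut positions: 12, 52, 203.
Circular molecule, 3 cuts → 3 fragments:
  13–52 → 40 bp
  53–203 → 151 bp
  204–226 then 1–12 → 23 + 12 = 35 bp
Sorted largest to smallest: 151, 40, 35 bp.

151, 40, 35 bp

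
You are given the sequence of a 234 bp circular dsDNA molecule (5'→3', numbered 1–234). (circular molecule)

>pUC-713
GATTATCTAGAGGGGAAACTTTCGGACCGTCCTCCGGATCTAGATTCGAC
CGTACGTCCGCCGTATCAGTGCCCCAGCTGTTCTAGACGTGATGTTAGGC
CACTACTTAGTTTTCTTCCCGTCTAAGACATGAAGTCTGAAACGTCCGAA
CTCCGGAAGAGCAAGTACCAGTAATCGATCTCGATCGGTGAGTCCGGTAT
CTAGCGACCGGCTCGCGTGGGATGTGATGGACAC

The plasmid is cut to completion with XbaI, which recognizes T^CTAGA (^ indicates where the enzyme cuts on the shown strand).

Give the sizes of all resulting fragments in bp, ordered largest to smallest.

XbaI sites (TCTAGA) start at positions 6, 39, 82.
XbaI cuts after the first base of each site, so after positions 6, 39, 82.
Circular molecule, 3 cuts → 3 fragments:
  7–39 → 33 bp
  40–82 → 43 bp
  83–234 then 1–6 → 152 + 6 = 158 bp
Sorted largest to smallest: 158, 43, 33 bp.

158, 43, 33 bp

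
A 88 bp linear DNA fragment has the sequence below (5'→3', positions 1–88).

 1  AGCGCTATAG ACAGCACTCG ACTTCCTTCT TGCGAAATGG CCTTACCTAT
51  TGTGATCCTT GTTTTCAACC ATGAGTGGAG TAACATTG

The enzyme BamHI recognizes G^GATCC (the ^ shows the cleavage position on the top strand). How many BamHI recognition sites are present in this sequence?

0

No occurrence of GGATCC is present in the sequence.
BamHI does not cut: 0 sites.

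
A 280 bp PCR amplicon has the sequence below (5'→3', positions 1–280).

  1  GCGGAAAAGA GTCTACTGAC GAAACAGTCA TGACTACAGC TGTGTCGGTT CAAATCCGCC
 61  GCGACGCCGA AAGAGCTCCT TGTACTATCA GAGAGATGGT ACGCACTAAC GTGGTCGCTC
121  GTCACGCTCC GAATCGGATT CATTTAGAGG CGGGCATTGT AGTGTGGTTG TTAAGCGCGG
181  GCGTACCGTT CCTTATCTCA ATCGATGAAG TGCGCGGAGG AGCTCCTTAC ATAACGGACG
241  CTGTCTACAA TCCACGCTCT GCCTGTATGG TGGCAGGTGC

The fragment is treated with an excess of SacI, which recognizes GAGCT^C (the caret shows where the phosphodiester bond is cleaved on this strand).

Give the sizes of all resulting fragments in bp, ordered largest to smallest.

SacI sites (GAGCTC) start at positions 73, 220.
SacI cuts after base 5 of each site (before the last base), so after positions 77, 224.
Linear molecule, 2 cuts → 3 fragments:
  1–77 → 77 bp
  78–224 → 147 bp
  225–280 → 56 bp
Sorted largest to smallest: 147, 77, 56 bp.

147, 77, 56 bp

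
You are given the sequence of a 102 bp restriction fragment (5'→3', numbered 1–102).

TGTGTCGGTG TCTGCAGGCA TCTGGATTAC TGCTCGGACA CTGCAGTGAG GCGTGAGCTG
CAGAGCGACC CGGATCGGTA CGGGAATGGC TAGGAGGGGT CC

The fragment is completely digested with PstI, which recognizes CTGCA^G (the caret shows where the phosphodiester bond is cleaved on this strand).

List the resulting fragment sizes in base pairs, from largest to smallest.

PstI sites (CTGCAG) start at positions 12, 41, 58.
PstI cuts after base 5 of each site (before the last base), so after positions 16, 45, 62.
Linear molecule, 3 cuts → 4 fragments:
  1–16 → 16 bp
  17–45 → 29 bp
  46–62 → 17 bp
  63–102 → 40 bp
Sorted largest to smallest: 40, 29, 17, 16 bp.

40, 29, 17, 16 bp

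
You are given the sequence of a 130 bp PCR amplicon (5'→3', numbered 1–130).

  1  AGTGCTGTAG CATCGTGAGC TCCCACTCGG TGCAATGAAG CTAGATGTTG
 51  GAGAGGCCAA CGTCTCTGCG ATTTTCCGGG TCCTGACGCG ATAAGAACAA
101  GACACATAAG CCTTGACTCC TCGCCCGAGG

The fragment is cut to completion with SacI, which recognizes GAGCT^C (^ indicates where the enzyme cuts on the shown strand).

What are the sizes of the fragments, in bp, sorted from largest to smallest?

109, 21 bp

The SacI site (GAGCTC) starts at position 17.
SacI cuts after base 5 of each site (before the last base), so after position 21.
Linear molecule, 1 cut → 2 fragments:
  1–21 → 21 bp
  22–130 → 109 bp
Sorted largest to smallest: 109, 21 bp.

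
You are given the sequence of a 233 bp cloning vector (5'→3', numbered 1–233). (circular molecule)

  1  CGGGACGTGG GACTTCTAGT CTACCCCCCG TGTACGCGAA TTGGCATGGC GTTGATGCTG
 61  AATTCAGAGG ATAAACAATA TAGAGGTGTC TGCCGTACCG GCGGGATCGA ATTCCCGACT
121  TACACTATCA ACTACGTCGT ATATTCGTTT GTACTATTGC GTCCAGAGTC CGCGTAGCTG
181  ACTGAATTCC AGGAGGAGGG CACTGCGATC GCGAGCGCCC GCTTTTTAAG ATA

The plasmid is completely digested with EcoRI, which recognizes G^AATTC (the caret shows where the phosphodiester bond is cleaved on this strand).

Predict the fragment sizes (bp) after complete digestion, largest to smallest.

109, 75, 49 bp

EcoRI sites (GAATTC) start at positions 60, 109, 184.
EcoRI cuts after the first base of each site, so after positions 60, 109, 184.
Circular molecule, 3 cuts → 3 fragments:
  61–109 → 49 bp
  110–184 → 75 bp
  185–233 then 1–60 → 49 + 60 = 109 bp
Sorted largest to smallest: 109, 75, 49 bp.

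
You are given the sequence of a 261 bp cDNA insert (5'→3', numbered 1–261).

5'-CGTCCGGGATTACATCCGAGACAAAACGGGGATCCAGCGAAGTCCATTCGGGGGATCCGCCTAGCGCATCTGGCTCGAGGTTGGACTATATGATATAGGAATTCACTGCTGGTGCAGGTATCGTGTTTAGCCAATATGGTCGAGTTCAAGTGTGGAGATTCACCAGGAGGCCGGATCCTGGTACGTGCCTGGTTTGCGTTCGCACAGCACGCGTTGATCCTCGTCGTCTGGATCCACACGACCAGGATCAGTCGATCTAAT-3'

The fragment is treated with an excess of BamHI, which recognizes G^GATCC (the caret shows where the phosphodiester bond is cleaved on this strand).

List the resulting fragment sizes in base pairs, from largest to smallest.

BamHI sites (GGATCC) start at positions 30, 53, 173, 230.
BamHI cuts after the first base of each site, so after positions 30, 53, 173, 230.
Linear molecule, 4 cuts → 5 fragments:
  1–30 → 30 bp
  31–53 → 23 bp
  54–173 → 120 bp
  174–230 → 57 bp
  231–261 → 31 bp
Sorted largest to smallest: 120, 57, 31, 30, 23 bp.

120, 57, 31, 30, 23 bp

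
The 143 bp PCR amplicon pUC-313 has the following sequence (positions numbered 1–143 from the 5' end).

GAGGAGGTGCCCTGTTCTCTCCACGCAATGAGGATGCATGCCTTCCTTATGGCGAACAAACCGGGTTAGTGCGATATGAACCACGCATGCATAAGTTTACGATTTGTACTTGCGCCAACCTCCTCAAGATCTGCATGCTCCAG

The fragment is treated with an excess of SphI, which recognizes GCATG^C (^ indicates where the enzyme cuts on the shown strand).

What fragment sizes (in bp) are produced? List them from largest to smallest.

SphI sites (GCATGC) start at positions 36, 85, 133.
SphI cuts after base 5 of each site (before the last base), so after positions 40, 89, 137.
Linear molecule, 3 cuts → 4 fragments:
  1–40 → 40 bp
  41–89 → 49 bp
  90–137 → 48 bp
  138–143 → 6 bp
Sorted largest to smallest: 49, 48, 40, 6 bp.

49, 48, 40, 6 bp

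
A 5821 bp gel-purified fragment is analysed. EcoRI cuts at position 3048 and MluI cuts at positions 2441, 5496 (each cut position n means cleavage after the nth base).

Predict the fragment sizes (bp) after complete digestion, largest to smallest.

2448, 2441, 607, 325 bp

Combined cut positions (sorted): 2441, 3048, 5496.
Linear molecule, 3 cuts → 4 fragments:
  2441 − 0 = 2441 bp
  3048 − 2441 = 607 bp
  5496 − 3048 = 2448 bp
  5821 − 5496 = 325 bp
Sorted largest to smallest: 2448, 2441, 607, 325 bp.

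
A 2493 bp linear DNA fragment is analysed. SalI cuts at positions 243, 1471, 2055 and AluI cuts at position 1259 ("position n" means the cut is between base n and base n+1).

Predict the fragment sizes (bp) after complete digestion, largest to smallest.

Combined cut positions (sorted): 243, 1259, 1471, 2055.
Linear molecule, 4 cuts → 5 fragments:
  243 − 0 = 243 bp
  1259 − 243 = 1016 bp
  1471 − 1259 = 212 bp
  2055 − 1471 = 584 bp
  2493 − 2055 = 438 bp
Sorted largest to smallest: 1016, 584, 438, 243, 212 bp.

1016, 584, 438, 243, 212 bp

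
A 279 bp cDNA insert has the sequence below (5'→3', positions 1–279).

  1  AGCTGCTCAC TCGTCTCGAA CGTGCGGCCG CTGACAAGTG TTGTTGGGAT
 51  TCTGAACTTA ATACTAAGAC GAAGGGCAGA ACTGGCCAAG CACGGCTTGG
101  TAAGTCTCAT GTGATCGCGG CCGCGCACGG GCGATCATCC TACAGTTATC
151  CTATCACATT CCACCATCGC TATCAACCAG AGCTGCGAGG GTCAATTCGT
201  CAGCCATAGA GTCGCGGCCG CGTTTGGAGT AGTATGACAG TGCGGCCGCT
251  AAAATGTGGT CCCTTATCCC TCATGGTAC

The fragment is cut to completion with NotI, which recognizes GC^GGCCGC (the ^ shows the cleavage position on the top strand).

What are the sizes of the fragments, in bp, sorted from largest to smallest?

NotI sites (GCGGCCGC) start at positions 24, 117, 214, 242.
NotI cuts after base 2 of each site, so after positions 25, 118, 215, 243.
Linear molecule, 4 cuts → 5 fragments:
  1–25 → 25 bp
  26–118 → 93 bp
  119–215 → 97 bp
  216–243 → 28 bp
  244–279 → 36 bp
Sorted largest to smallest: 97, 93, 36, 28, 25 bp.

97, 93, 36, 28, 25 bp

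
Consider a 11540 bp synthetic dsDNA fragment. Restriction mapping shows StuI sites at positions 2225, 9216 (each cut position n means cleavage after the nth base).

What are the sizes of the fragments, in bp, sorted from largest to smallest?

Linear molecule, 2 cuts → 3 fragments:
  2225 − 0 = 2225 bp
  9216 − 2225 = 6991 bp
  11540 − 9216 = 2324 bp
Sorted largest to smallest: 6991, 2324, 2225 bp.

6991, 2324, 2225 bp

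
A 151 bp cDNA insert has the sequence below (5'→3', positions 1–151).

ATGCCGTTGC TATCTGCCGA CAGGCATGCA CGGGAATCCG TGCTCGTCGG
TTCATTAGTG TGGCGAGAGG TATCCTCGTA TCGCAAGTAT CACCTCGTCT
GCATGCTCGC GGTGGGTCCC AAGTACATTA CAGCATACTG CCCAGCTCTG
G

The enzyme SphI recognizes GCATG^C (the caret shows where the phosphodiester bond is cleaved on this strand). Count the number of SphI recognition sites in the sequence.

2

GCATGC occurs starting at positions 24, 101.
SphI cuts at 2 sites.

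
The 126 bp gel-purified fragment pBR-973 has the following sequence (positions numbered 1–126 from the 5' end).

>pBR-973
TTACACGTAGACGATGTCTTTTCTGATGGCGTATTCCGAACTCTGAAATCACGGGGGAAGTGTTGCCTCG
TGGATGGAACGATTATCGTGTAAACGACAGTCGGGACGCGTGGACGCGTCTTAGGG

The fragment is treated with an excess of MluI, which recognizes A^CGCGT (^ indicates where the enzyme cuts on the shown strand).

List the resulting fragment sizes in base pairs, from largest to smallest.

MluI sites (ACGCGT) start at positions 106, 114.
MluI cuts after the first base of each site, so after positions 106, 114.
Linear molecule, 2 cuts → 3 fragments:
  1–106 → 106 bp
  107–114 → 8 bp
  115–126 → 12 bp
Sorted largest to smallest: 106, 12, 8 bp.

106, 12, 8 bp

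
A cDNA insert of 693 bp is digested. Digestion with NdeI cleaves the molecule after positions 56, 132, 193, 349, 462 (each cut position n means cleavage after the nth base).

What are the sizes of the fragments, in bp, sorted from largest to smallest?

Linear molecule, 5 cuts → 6 fragments:
  56 − 0 = 56 bp
  132 − 56 = 76 bp
  193 − 132 = 61 bp
  349 − 193 = 156 bp
  462 − 349 = 113 bp
  693 − 462 = 231 bp
Sorted largest to smallest: 231, 156, 113, 76, 61, 56 bp.

231, 156, 113, 76, 61, 56 bp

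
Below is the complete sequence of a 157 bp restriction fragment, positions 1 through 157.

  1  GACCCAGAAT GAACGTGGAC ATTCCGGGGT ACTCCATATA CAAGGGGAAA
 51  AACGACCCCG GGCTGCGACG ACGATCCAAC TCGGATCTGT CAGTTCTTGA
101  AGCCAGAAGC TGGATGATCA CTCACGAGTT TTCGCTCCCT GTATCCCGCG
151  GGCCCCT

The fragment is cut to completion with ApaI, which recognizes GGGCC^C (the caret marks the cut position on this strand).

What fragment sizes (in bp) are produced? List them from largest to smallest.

154, 3 bp

The ApaI site (GGGCCC) starts at position 150.
ApaI cuts after base 5 of each site (before the last base), so after position 154.
Linear molecule, 1 cut → 2 fragments:
  1–154 → 154 bp
  155–157 → 3 bp
Sorted largest to smallest: 154, 3 bp.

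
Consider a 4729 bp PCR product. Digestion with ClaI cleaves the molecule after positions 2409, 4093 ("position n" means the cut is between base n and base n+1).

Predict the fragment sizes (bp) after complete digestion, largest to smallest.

2409, 1684, 636 bp

Linear molecule, 2 cuts → 3 fragments:
  2409 − 0 = 2409 bp
  4093 − 2409 = 1684 bp
  4729 − 4093 = 636 bp
Sorted largest to smallest: 2409, 1684, 636 bp.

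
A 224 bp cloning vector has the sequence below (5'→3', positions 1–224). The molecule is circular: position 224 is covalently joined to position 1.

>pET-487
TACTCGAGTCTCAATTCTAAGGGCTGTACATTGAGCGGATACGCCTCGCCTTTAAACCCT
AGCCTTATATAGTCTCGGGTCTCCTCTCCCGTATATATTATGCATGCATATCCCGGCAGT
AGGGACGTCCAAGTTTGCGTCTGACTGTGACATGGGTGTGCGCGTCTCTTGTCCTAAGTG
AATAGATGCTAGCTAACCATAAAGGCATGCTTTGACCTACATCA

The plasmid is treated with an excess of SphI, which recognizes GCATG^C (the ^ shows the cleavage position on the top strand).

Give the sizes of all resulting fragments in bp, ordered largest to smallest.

SphI sites (GCATGC) start at positions 102, 205.
SphI cuts after base 5 of each site (before the last base), so after positions 106, 209.
Circular molecule, 2 cuts → 2 fragments:
  107–209 → 103 bp
  210–224 then 1–106 → 15 + 106 = 121 bp
Sorted largest to smallest: 121, 103 bp.

121, 103 bp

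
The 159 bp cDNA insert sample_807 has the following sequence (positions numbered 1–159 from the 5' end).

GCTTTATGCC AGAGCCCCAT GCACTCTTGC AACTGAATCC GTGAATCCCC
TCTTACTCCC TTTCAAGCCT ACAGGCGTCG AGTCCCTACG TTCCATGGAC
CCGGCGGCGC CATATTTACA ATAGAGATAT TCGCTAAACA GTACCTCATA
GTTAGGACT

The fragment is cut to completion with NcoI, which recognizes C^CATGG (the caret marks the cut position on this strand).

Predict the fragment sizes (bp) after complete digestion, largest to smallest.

The NcoI site (CCATGG) starts at position 93.
NcoI cuts after the first base of each site, so after position 93.
Linear molecule, 1 cut → 2 fragments:
  1–93 → 93 bp
  94–159 → 66 bp
Sorted largest to smallest: 93, 66 bp.

93, 66 bp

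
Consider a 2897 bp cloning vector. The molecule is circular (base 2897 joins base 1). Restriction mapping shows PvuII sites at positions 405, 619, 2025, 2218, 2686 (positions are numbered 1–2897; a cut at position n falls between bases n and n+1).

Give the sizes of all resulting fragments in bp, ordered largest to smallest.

1406, 616, 468, 214, 193 bp

Circular molecule, 5 cuts → 5 fragments:
  619 − 405 = 214 bp
  2025 − 619 = 1406 bp
  2218 − 2025 = 193 bp
  2686 − 2218 = 468 bp
  wrap: 2897 − 2686 + 405 = 616 bp
Sorted largest to smallest: 1406, 616, 468, 214, 193 bp.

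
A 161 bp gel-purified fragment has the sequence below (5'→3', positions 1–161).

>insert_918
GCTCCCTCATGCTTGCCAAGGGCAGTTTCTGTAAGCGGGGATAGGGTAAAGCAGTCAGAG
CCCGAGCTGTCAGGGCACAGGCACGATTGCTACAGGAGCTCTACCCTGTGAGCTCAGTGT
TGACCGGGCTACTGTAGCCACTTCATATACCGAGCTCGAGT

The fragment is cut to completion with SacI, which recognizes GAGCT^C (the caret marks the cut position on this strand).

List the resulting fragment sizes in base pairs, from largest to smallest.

100, 42, 14, 5 bp

SacI sites (GAGCTC) start at positions 96, 110, 152.
SacI cuts after base 5 of each site (before the last base), so after positions 100, 114, 156.
Linear molecule, 3 cuts → 4 fragments:
  1–100 → 100 bp
  101–114 → 14 bp
  115–156 → 42 bp
  157–161 → 5 bp
Sorted largest to smallest: 100, 42, 14, 5 bp.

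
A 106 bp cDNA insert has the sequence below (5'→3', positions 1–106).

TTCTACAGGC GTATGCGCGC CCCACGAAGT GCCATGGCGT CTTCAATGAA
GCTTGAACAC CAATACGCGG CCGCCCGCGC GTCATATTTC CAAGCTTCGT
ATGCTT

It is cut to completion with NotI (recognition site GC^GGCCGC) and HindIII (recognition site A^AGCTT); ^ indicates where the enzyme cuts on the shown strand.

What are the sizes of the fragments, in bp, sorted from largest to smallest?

The NotI site (GCGGCCGC) starts at position 67.
NotI cuts after base 2 of each site, so after position 68.
HindIII sites (AAGCTT) start at positions 49, 92.
HindIII cuts after the first base of each site, so after positions 49, 92.
Combined cut positions: 49, 68, 92.
Linear molecule, 3 cuts → 4 fragments:
  1–49 → 49 bp
  50–68 → 19 bp
  69–92 → 24 bp
  93–106 → 14 bp
Sorted largest to smallest: 49, 24, 19, 14 bp.

49, 24, 19, 14 bp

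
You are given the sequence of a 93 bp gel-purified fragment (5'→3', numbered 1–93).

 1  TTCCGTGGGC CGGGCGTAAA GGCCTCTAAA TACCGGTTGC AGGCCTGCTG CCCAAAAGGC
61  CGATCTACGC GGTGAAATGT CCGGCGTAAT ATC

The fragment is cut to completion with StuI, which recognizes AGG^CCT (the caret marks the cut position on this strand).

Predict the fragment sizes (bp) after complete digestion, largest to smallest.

StuI sites (AGGCCT) start at positions 20, 41.
StuI cuts after base 3 of each site, so after positions 22, 43.
Linear molecule, 2 cuts → 3 fragments:
  1–22 → 22 bp
  23–43 → 21 bp
  44–93 → 50 bp
Sorted largest to smallest: 50, 22, 21 bp.

50, 22, 21 bp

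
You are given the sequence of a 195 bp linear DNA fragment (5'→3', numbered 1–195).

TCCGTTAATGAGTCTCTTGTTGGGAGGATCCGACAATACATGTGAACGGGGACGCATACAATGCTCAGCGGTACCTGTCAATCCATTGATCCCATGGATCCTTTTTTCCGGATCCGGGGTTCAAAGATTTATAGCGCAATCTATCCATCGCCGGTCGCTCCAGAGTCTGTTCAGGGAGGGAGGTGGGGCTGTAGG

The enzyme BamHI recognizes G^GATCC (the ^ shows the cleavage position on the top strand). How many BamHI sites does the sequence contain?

3

GGATCC occurs starting at positions 26, 96, 110.
BamHI cuts at 3 sites.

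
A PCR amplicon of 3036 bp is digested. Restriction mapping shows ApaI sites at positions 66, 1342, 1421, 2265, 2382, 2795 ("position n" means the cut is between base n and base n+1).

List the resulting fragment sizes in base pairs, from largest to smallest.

Linear molecule, 6 cuts → 7 fragments:
  66 − 0 = 66 bp
  1342 − 66 = 1276 bp
  1421 − 1342 = 79 bp
  2265 − 1421 = 844 bp
  2382 − 2265 = 117 bp
  2795 − 2382 = 413 bp
  3036 − 2795 = 241 bp
Sorted largest to smallest: 1276, 844, 413, 241, 117, 79, 66 bp.

1276, 844, 413, 241, 117, 79, 66 bp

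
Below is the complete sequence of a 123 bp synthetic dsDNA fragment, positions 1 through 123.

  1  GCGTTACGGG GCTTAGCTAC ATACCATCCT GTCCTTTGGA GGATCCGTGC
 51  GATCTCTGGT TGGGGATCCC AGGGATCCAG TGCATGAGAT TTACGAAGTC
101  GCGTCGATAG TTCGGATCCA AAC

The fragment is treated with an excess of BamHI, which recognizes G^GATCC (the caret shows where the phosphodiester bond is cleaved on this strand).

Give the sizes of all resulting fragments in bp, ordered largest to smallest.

41, 41, 23, 9, 9 bp

BamHI sites (GGATCC) start at positions 41, 64, 73, 114.
BamHI cuts after the first base of each site, so after positions 41, 64, 73, 114.
Linear molecule, 4 cuts → 5 fragments:
  1–41 → 41 bp
  42–64 → 23 bp
  65–73 → 9 bp
  74–114 → 41 bp
  115–123 → 9 bp
Sorted largest to smallest: 41, 41, 23, 9, 9 bp.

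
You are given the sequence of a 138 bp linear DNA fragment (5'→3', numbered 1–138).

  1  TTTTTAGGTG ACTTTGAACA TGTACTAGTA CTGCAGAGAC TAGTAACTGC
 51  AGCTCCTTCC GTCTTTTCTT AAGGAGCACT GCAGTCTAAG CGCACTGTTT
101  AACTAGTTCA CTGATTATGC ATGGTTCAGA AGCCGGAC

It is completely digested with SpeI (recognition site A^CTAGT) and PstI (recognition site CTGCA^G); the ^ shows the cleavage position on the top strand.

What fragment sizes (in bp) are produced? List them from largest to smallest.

36, 32, 24, 19, 12, 11, 4 bp

SpeI sites (ACTAGT) start at positions 24, 39, 102.
SpeI cuts after the first base of each site, so after positions 24, 39, 102.
PstI sites (CTGCAG) start at positions 31, 47, 79.
PstI cuts after base 5 of each site (before the last base), so after positions 35, 51, 83.
Combined cut positions: 24, 35, 39, 51, 83, 102.
Linear molecule, 6 cuts → 7 fragments:
  1–24 → 24 bp
  25–35 → 11 bp
  36–39 → 4 bp
  40–51 → 12 bp
  52–83 → 32 bp
  84–102 → 19 bp
  103–138 → 36 bp
Sorted largest to smallest: 36, 32, 24, 19, 12, 11, 4 bp.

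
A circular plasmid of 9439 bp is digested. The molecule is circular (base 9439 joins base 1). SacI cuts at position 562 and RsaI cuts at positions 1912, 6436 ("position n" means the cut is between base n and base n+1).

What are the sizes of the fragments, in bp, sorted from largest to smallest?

Combined cut positions (sorted): 562, 1912, 6436.
Circular molecule, 3 cuts → 3 fragments:
  1912 − 562 = 1350 bp
  6436 − 1912 = 4524 bp
  wrap: 9439 − 6436 + 562 = 3565 bp
Sorted largest to smallest: 4524, 3565, 1350 bp.

4524, 3565, 1350 bp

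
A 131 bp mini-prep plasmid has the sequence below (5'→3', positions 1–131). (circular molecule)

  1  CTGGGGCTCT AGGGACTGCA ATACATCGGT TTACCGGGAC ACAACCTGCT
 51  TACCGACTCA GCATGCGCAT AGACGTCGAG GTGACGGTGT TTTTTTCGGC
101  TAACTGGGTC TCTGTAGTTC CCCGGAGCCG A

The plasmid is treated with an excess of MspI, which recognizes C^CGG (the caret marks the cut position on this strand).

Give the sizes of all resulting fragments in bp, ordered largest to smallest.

MspI sites (CCGG) start at positions 34, 122.
MspI cuts after the first base of each site, so after positions 34, 122.
Circular molecule, 2 cuts → 2 fragments:
  35–122 → 88 bp
  123–131 then 1–34 → 9 + 34 = 43 bp
Sorted largest to smallest: 88, 43 bp.

88, 43 bp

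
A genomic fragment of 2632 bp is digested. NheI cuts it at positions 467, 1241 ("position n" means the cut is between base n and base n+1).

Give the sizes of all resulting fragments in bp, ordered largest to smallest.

1391, 774, 467 bp

Linear molecule, 2 cuts → 3 fragments:
  467 − 0 = 467 bp
  1241 − 467 = 774 bp
  2632 − 1241 = 1391 bp
Sorted largest to smallest: 1391, 774, 467 bp.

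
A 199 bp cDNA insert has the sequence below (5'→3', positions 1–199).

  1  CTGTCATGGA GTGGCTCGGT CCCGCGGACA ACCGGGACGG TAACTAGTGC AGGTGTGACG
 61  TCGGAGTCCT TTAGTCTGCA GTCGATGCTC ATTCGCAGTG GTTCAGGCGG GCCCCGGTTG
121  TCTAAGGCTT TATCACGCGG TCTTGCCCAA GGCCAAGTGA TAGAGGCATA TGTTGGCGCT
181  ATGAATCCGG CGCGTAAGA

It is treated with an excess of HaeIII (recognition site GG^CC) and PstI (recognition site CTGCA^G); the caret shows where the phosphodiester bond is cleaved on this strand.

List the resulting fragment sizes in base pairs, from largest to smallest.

HaeIII sites (GGCC) start at positions 110, 151.
HaeIII cuts after base 2 of each site, so after positions 111, 152.
The PstI site (CTGCAG) starts at position 76.
PstI cuts after base 5 of each site (before the last base), so after position 80.
Combined cut positions: 80, 111, 152.
Linear molecule, 3 cuts → 4 fragments:
  1–80 → 80 bp
  81–111 → 31 bp
  112–152 → 41 bp
  153–199 → 47 bp
Sorted largest to smallest: 80, 47, 41, 31 bp.

80, 47, 41, 31 bp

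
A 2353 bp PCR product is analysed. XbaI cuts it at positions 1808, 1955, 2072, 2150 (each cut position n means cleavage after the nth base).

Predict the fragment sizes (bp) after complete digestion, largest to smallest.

Linear molecule, 4 cuts → 5 fragments:
  1808 − 0 = 1808 bp
  1955 − 1808 = 147 bp
  2072 − 1955 = 117 bp
  2150 − 2072 = 78 bp
  2353 − 2150 = 203 bp
Sorted largest to smallest: 1808, 203, 147, 117, 78 bp.

1808, 203, 147, 117, 78 bp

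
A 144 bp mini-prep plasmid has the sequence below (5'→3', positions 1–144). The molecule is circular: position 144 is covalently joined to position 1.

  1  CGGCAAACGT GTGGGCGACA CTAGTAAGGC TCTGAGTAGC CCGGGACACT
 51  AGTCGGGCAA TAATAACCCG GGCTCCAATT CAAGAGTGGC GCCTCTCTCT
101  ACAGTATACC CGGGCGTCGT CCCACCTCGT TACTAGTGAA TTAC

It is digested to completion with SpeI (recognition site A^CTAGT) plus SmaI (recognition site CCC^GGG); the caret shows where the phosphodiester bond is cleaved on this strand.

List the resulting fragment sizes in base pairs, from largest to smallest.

42, 32, 22, 21, 21, 6 bp

SpeI sites (ACTAGT) start at positions 20, 48, 132.
SpeI cuts after the first base of each site, so after positions 20, 48, 132.
SmaI sites (CCCGGG) start at positions 40, 67, 109.
SmaI cuts after base 3 of each site, so after positions 42, 69, 111.
Combined cut positions: 20, 42, 48, 69, 111, 132.
Circular molecule, 6 cuts → 6 fragments:
  21–42 → 22 bp
  43–48 → 6 bp
  49–69 → 21 bp
  70–111 → 42 bp
  112–132 → 21 bp
  133–144 then 1–20 → 12 + 20 = 32 bp
Sorted largest to smallest: 42, 32, 22, 21, 21, 6 bp.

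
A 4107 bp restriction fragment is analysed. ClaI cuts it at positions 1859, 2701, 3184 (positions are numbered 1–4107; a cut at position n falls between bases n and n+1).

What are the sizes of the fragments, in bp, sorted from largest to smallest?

1859, 923, 842, 483 bp

Linear molecule, 3 cuts → 4 fragments:
  1859 − 0 = 1859 bp
  2701 − 1859 = 842 bp
  3184 − 2701 = 483 bp
  4107 − 3184 = 923 bp
Sorted largest to smallest: 1859, 923, 842, 483 bp.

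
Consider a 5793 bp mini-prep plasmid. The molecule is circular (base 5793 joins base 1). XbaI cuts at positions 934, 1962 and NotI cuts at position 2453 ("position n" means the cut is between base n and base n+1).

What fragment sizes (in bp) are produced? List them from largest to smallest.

4274, 1028, 491 bp

Combined cut positions (sorted): 934, 1962, 2453.
Circular molecule, 3 cuts → 3 fragments:
  1962 − 934 = 1028 bp
  2453 − 1962 = 491 bp
  wrap: 5793 − 2453 + 934 = 4274 bp
Sorted largest to smallest: 4274, 1028, 491 bp.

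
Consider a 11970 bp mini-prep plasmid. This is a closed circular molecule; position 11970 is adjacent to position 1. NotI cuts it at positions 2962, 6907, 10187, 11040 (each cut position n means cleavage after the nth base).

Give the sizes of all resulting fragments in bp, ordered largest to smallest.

3945, 3892, 3280, 853 bp

Circular molecule, 4 cuts → 4 fragments:
  6907 − 2962 = 3945 bp
  10187 − 6907 = 3280 bp
  11040 − 10187 = 853 bp
  wrap: 11970 − 11040 + 2962 = 3892 bp
Sorted largest to smallest: 3945, 3892, 3280, 853 bp.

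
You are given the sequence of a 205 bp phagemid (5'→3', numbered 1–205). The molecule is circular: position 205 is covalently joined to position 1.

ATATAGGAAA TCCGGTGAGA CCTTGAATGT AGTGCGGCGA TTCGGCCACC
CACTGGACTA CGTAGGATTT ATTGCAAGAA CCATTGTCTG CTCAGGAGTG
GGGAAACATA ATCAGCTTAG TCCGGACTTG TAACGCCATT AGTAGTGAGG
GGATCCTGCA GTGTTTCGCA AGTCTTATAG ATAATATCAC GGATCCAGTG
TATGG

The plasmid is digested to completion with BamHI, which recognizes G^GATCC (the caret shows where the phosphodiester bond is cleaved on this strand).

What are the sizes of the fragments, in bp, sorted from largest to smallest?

165, 40 bp

BamHI sites (GGATCC) start at positions 151, 191.
BamHI cuts after the first base of each site, so after positions 151, 191.
Circular molecule, 2 cuts → 2 fragments:
  152–191 → 40 bp
  192–205 then 1–151 → 14 + 151 = 165 bp
Sorted largest to smallest: 165, 40 bp.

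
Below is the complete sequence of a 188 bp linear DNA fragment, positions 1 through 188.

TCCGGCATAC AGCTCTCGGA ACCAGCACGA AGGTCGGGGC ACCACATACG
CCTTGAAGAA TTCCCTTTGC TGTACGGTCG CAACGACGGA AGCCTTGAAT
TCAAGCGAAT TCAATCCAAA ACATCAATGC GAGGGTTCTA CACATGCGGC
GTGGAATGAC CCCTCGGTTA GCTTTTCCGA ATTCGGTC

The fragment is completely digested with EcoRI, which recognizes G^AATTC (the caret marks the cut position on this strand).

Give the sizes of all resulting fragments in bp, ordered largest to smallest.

72, 58, 39, 10, 9 bp

EcoRI sites (GAATTC) start at positions 58, 97, 107, 179.
EcoRI cuts after the first base of each site, so after positions 58, 97, 107, 179.
Linear molecule, 4 cuts → 5 fragments:
  1–58 → 58 bp
  59–97 → 39 bp
  98–107 → 10 bp
  108–179 → 72 bp
  180–188 → 9 bp
Sorted largest to smallest: 72, 58, 39, 10, 9 bp.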